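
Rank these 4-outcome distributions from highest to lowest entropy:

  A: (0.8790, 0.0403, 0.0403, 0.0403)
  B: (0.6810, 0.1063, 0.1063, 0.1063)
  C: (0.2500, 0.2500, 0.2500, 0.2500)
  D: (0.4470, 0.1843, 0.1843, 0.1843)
C > D > B > A

Key insight: Entropy is maximized by uniform distributions and minimized by concentrated distributions.

Entropies:
  H(A) = 0.7240 bits
  H(B) = 1.4089 bits
  H(C) = 2.0000 bits
  H(D) = 1.8684 bits

Ranking: C > D > B > A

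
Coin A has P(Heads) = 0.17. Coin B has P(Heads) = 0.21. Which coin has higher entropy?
B

For binary distributions, entropy is maximized at p=0.5 and decreases as p moves toward 0 or 1.

H(A) = H(0.17) = 0.6577 bits
H(B) = H(0.21) = 0.7415 bits

Distribution B (p=0.21) is closer to uniform (p=0.5), so it has higher entropy.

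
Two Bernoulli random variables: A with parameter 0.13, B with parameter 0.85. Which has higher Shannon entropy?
B

For binary distributions, entropy is maximized at p=0.5 and decreases as p moves toward 0 or 1.

H(A) = H(0.13) = 0.5574 bits
H(B) = H(0.85) = 0.6098 bits

Distribution B (p=0.85) is closer to uniform (p=0.5), so it has higher entropy.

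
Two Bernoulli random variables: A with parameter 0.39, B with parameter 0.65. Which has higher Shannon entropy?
A

For binary distributions, entropy is maximized at p=0.5 and decreases as p moves toward 0 or 1.

H(A) = H(0.39) = 0.9648 bits
H(B) = H(0.65) = 0.9341 bits

Distribution A (p=0.39) is closer to uniform (p=0.5), so it has higher entropy.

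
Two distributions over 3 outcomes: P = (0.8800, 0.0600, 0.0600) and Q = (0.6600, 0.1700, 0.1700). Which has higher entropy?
Q

P is highly concentrated on one outcome (88%), making it nearly deterministic. Q spreads its mass more evenly (max 66%). The more spread-out distribution has higher entropy: H(P) ≈ 0.649 bits, H(Q) ≈ 1.265 bits.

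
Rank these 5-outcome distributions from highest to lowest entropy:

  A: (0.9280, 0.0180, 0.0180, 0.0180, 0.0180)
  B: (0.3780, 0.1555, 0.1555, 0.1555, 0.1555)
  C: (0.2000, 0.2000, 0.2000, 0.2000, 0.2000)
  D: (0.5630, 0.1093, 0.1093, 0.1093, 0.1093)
C > B > D > A

Key insight: Entropy is maximized by uniform distributions and minimized by concentrated distributions.

Entropies:
  H(A) = 0.5173 bits
  H(B) = 2.2006 bits
  H(C) = 2.3219 bits
  H(D) = 1.8625 bits

Ranking: C > B > D > A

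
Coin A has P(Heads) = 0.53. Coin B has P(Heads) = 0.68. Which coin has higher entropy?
A

For binary distributions, entropy is maximized at p=0.5 and decreases as p moves toward 0 or 1.

H(A) = H(0.53) = 0.9974 bits
H(B) = H(0.68) = 0.9044 bits

Distribution A (p=0.53) is closer to uniform (p=0.5), so it has higher entropy.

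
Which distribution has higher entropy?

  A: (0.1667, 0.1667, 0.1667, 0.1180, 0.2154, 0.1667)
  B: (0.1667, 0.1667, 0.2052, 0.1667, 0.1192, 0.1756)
B

Both distributions are close to uniform, making this a harder comparison.

H(A) = 2.5641 bits
H(B) = 2.5678 bits

The distribution closer to uniform has higher entropy.
Answer: B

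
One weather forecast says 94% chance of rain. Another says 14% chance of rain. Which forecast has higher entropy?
14% forecast

Treat each forecast as a Bernoulli distribution. Binary entropy is maximized at p=0.5 and falls off symmetrically toward 0 or 1. The 14% forecast is closer to 50%, so it is more uncertain. H(94%) ≈ 0.327 bits, H(14%) ≈ 0.584 bits.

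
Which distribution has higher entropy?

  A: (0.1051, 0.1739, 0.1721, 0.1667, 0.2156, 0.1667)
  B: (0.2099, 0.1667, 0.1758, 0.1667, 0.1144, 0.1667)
B

Both distributions are close to uniform, making this a harder comparison.

H(A) = 2.5562 bits
H(B) = 2.5639 bits

The distribution closer to uniform has higher entropy.
Answer: B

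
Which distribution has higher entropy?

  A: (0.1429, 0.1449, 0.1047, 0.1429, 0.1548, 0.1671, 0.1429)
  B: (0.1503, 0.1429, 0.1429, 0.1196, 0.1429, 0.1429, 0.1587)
B

Both distributions are close to uniform, making this a harder comparison.

H(A) = 2.7957 bits
H(B) = 2.8030 bits

The distribution closer to uniform has higher entropy.
Answer: B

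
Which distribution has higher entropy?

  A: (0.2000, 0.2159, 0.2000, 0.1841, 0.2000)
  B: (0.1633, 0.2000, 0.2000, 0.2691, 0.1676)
A

Both distributions are close to uniform, making this a harder comparison.

H(A) = 2.3201 bits
H(B) = 2.2972 bits

The distribution closer to uniform has higher entropy.
Answer: A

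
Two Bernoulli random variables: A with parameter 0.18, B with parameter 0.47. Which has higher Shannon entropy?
B

For binary distributions, entropy is maximized at p=0.5 and decreases as p moves toward 0 or 1.

H(A) = H(0.18) = 0.6801 bits
H(B) = H(0.47) = 0.9974 bits

Distribution B (p=0.47) is closer to uniform (p=0.5), so it has higher entropy.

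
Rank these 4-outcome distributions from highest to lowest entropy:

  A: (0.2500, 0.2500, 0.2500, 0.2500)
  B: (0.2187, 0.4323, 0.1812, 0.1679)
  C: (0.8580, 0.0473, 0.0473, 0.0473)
A > B > C

Key insight: Entropy is maximized by uniform distributions and minimized by concentrated distributions.

- Uniform distributions have maximum entropy log₂(4) = 2.0000 bits
- The more "peaked" or concentrated a distribution, the lower its entropy

Entropies:
  H(A) = 2.0000 bits
  H(B) = 1.8813 bits
  H(C) = 0.8145 bits

Ranking: A > B > C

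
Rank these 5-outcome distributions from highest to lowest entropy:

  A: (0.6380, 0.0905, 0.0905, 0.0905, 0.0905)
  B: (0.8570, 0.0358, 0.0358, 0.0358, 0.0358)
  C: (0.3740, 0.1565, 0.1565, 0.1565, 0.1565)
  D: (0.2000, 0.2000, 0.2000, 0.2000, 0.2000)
D > C > A > B

Key insight: Entropy is maximized by uniform distributions and minimized by concentrated distributions.

Entropies:
  H(A) = 1.6683 bits
  H(B) = 0.8780 bits
  H(C) = 2.2057 bits
  H(D) = 2.3219 bits

Ranking: D > C > A > B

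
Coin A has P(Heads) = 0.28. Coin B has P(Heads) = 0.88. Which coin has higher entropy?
A

For binary distributions, entropy is maximized at p=0.5 and decreases as p moves toward 0 or 1.

H(A) = H(0.28) = 0.8555 bits
H(B) = H(0.88) = 0.5294 bits

Distribution A (p=0.28) is closer to uniform (p=0.5), so it has higher entropy.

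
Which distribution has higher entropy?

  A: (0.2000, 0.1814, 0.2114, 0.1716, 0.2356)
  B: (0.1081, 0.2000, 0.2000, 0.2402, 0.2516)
A

Both distributions are close to uniform, making this a harder comparison.

H(A) = 2.3128 bits
H(B) = 2.2710 bits

The distribution closer to uniform has higher entropy.
Answer: A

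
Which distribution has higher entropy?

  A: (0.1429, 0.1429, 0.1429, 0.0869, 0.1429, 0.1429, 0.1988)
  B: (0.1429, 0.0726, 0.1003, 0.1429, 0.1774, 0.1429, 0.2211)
A

Both distributions are close to uniform, making this a harder comparison.

H(A) = 2.7748 bits
H(B) = 2.7346 bits

The distribution closer to uniform has higher entropy.
Answer: A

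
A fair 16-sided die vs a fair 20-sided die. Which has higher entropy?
20-sided die

Both are uniform distributions; for uniform over n outcomes, H = log₂(n). H(16-sided) = log₂(16) = 4.000 bits and H(20-sided) = log₂(20) = 4.322 bits. More outcomes in a uniform distribution means higher entropy.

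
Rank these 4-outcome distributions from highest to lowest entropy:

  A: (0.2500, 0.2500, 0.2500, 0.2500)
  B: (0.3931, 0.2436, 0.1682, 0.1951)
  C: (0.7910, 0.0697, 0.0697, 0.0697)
A > B > C

Key insight: Entropy is maximized by uniform distributions and minimized by concentrated distributions.

- Uniform distributions have maximum entropy log₂(4) = 2.0000 bits
- The more "peaked" or concentrated a distribution, the lower its entropy

Entropies:
  H(A) = 2.0000 bits
  H(B) = 1.9183 bits
  H(C) = 1.0708 bits

Ranking: A > B > C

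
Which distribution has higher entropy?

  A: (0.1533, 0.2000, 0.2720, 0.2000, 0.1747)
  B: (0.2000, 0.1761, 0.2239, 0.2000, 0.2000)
B

Both distributions are close to uniform, making this a harder comparison.

H(A) = 2.2942 bits
H(B) = 2.3178 bits

The distribution closer to uniform has higher entropy.
Answer: B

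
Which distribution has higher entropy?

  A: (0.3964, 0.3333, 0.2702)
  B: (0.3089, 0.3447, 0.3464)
B

Both distributions are close to uniform, making this a harder comparison.

H(A) = 1.5676 bits
H(B) = 1.5830 bits

The distribution closer to uniform has higher entropy.
Answer: B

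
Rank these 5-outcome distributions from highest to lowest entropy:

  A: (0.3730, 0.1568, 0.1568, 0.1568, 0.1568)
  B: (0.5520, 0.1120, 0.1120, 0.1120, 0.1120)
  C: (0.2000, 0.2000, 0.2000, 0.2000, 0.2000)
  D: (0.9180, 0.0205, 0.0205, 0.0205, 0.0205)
C > A > B > D

Key insight: Entropy is maximized by uniform distributions and minimized by concentrated distributions.

Entropies:
  H(A) = 2.2069 bits
  H(B) = 1.8882 bits
  H(C) = 2.3219 bits
  H(D) = 0.5732 bits

Ranking: C > A > B > D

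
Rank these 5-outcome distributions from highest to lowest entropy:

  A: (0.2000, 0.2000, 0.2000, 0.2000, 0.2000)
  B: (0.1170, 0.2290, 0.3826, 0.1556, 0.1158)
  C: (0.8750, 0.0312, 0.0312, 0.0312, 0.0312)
A > B > C

Key insight: Entropy is maximized by uniform distributions and minimized by concentrated distributions.

- Uniform distributions have maximum entropy log₂(5) = 2.3219 bits
- The more "peaked" or concentrated a distribution, the lower its entropy

Entropies:
  H(A) = 2.3219 bits
  H(B) = 2.1573 bits
  H(C) = 0.7936 bits

Ranking: A > B > C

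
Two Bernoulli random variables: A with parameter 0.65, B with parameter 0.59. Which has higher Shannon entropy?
B

For binary distributions, entropy is maximized at p=0.5 and decreases as p moves toward 0 or 1.

H(A) = H(0.65) = 0.9341 bits
H(B) = H(0.59) = 0.9765 bits

Distribution B (p=0.59) is closer to uniform (p=0.5), so it has higher entropy.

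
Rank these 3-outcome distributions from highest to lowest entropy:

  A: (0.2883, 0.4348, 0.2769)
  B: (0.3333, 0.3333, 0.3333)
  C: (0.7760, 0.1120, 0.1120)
B > A > C

Key insight: Entropy is maximized by uniform distributions and minimized by concentrated distributions.

- Uniform distributions have maximum entropy log₂(3) = 1.5850 bits
- The more "peaked" or concentrated a distribution, the lower its entropy

Entropies:
  H(A) = 1.5527 bits
  H(B) = 1.5850 bits
  H(C) = 0.9914 bits

Ranking: B > A > C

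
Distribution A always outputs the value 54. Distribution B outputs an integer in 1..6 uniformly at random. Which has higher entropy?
B

A is deterministic, so H(A) = 0. B is uniform over 6 outcomes, so H(B) = log₂(6) = 2.585 bits. Any distribution with genuine randomness has higher entropy than a deterministic one.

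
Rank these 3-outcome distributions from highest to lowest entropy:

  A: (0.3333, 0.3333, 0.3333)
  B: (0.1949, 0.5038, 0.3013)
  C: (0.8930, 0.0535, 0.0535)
A > B > C

Key insight: Entropy is maximized by uniform distributions and minimized by concentrated distributions.

- Uniform distributions have maximum entropy log₂(3) = 1.5850 bits
- The more "peaked" or concentrated a distribution, the lower its entropy

Entropies:
  H(A) = 1.5850 bits
  H(B) = 1.4795 bits
  H(C) = 0.5978 bits

Ranking: A > B > C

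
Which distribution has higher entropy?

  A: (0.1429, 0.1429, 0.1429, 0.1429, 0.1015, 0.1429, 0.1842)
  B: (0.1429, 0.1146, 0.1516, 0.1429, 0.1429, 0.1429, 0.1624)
B

Both distributions are close to uniform, making this a harder comparison.

H(A) = 2.7898 bits
H(B) = 2.8008 bits

The distribution closer to uniform has higher entropy.
Answer: B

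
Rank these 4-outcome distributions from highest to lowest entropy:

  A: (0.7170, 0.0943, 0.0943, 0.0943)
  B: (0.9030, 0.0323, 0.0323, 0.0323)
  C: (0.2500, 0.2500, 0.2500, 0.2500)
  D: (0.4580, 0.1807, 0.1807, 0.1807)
C > D > A > B

Key insight: Entropy is maximized by uniform distributions and minimized by concentrated distributions.

Entropies:
  H(A) = 1.3081 bits
  H(B) = 0.6132 bits
  H(C) = 2.0000 bits
  H(D) = 1.8540 bits

Ranking: C > D > A > B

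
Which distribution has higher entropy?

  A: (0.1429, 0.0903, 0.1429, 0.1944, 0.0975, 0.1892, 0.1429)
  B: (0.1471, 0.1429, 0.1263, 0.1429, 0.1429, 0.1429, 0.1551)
B

Both distributions are close to uniform, making this a harder comparison.

H(A) = 2.7577 bits
H(B) = 2.8051 bits

The distribution closer to uniform has higher entropy.
Answer: B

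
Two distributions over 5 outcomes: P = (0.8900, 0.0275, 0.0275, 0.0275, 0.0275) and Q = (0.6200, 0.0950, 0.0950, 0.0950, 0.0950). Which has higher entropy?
Q

P is highly concentrated on one outcome (89%), making it nearly deterministic. Q spreads its mass more evenly (max 62%). The more spread-out distribution has higher entropy: H(P) ≈ 0.720 bits, H(Q) ≈ 1.718 bits.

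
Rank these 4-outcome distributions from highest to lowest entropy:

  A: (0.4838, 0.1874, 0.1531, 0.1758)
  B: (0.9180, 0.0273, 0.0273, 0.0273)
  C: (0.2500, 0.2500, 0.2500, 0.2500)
C > A > B

Key insight: Entropy is maximized by uniform distributions and minimized by concentrated distributions.

- Uniform distributions have maximum entropy log₂(4) = 2.0000 bits
- The more "peaked" or concentrated a distribution, the lower its entropy

Entropies:
  H(A) = 1.8149 bits
  H(B) = 0.5392 bits
  H(C) = 2.0000 bits

Ranking: C > A > B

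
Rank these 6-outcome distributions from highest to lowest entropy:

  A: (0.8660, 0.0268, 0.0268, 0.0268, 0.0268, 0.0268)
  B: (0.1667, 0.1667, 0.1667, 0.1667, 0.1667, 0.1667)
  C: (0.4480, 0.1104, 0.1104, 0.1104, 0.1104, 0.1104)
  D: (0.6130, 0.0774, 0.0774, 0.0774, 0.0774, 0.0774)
B > C > D > A

Key insight: Entropy is maximized by uniform distributions and minimized by concentrated distributions.

Entropies:
  H(A) = 0.8794 bits
  H(B) = 2.5850 bits
  H(C) = 2.2739 bits
  H(D) = 1.8614 bits

Ranking: B > C > D > A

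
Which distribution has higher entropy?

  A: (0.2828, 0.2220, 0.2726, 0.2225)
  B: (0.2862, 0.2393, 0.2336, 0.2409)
B

Both distributions are close to uniform, making this a harder comparison.

H(A) = 1.9910 bits
H(B) = 1.9950 bits

The distribution closer to uniform has higher entropy.
Answer: B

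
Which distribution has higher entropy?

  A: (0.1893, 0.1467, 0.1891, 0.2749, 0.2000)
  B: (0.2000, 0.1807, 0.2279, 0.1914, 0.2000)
B

Both distributions are close to uniform, making this a harder comparison.

H(A) = 2.2917 bits
H(B) = 2.3176 bits

The distribution closer to uniform has higher entropy.
Answer: B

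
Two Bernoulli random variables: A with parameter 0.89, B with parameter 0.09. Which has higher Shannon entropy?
A

For binary distributions, entropy is maximized at p=0.5 and decreases as p moves toward 0 or 1.

H(A) = H(0.89) = 0.4999 bits
H(B) = H(0.09) = 0.4365 bits

Distribution A (p=0.89) is closer to uniform (p=0.5), so it has higher entropy.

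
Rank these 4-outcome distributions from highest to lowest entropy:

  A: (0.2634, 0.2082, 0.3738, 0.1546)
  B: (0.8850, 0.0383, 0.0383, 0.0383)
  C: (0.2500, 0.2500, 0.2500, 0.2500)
C > A > B

Key insight: Entropy is maximized by uniform distributions and minimized by concentrated distributions.

- Uniform distributions have maximum entropy log₂(4) = 2.0000 bits
- The more "peaked" or concentrated a distribution, the lower its entropy

Entropies:
  H(A) = 1.9254 bits
  H(B) = 0.6971 bits
  H(C) = 2.0000 bits

Ranking: C > A > B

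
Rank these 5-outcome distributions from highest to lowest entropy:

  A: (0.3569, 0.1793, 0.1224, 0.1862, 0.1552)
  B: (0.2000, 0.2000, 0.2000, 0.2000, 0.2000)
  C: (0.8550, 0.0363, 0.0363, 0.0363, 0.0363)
B > A > C

Key insight: Entropy is maximized by uniform distributions and minimized by concentrated distributions.

- Uniform distributions have maximum entropy log₂(5) = 2.3219 bits
- The more "peaked" or concentrated a distribution, the lower its entropy

Entropies:
  H(A) = 2.2147 bits
  H(B) = 2.3219 bits
  H(C) = 0.8872 bits

Ranking: B > A > C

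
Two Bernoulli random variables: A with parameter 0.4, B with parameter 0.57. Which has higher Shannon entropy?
B

For binary distributions, entropy is maximized at p=0.5 and decreases as p moves toward 0 or 1.

H(A) = H(0.4) = 0.9710 bits
H(B) = H(0.57) = 0.9858 bits

Distribution B (p=0.57) is closer to uniform (p=0.5), so it has higher entropy.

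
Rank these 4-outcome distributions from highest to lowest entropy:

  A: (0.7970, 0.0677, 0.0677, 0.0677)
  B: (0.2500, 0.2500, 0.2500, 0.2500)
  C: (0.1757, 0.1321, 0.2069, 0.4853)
B > C > A

Key insight: Entropy is maximized by uniform distributions and minimized by concentrated distributions.

- Uniform distributions have maximum entropy log₂(4) = 2.0000 bits
- The more "peaked" or concentrated a distribution, the lower its entropy

Entropies:
  H(A) = 1.0496 bits
  H(B) = 2.0000 bits
  H(C) = 1.8030 bits

Ranking: B > C > A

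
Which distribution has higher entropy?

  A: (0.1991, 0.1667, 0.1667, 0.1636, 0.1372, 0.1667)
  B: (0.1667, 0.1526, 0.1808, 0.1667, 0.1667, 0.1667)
B

Both distributions are close to uniform, making this a harder comparison.

H(A) = 2.5766 bits
H(B) = 2.5832 bits

The distribution closer to uniform has higher entropy.
Answer: B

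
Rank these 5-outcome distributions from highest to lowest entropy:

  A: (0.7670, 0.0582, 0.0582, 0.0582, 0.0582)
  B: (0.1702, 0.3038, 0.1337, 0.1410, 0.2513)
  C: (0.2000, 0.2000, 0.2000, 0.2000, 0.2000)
C > B > A

Key insight: Entropy is maximized by uniform distributions and minimized by concentrated distributions.

- Uniform distributions have maximum entropy log₂(5) = 2.3219 bits
- The more "peaked" or concentrated a distribution, the lower its entropy

Entropies:
  H(A) = 1.2492 bits
  H(B) = 2.2443 bits
  H(C) = 2.3219 bits

Ranking: C > B > A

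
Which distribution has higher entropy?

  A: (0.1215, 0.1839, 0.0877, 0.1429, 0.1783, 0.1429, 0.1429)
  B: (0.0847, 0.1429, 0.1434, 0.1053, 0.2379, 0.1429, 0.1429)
A

Both distributions are close to uniform, making this a harder comparison.

H(A) = 2.7734 bits
H(B) = 2.7416 bits

The distribution closer to uniform has higher entropy.
Answer: A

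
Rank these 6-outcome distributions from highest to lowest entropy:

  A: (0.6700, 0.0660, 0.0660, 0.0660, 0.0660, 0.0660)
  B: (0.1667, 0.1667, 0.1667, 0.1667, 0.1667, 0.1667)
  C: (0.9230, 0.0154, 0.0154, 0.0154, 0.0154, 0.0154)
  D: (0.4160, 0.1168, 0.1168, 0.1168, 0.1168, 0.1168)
B > D > A > C

Key insight: Entropy is maximized by uniform distributions and minimized by concentrated distributions.

Entropies:
  H(A) = 1.6812 bits
  H(B) = 2.5850 bits
  H(C) = 0.5703 bits
  H(D) = 2.3355 bits

Ranking: B > D > A > C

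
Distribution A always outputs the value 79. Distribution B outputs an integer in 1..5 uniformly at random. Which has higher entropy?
B

A is deterministic, so H(A) = 0. B is uniform over 5 outcomes, so H(B) = log₂(5) = 2.322 bits. Any distribution with genuine randomness has higher entropy than a deterministic one.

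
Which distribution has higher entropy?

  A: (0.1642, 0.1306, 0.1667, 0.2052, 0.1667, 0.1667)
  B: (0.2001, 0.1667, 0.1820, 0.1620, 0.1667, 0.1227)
A

Both distributions are close to uniform, making this a harder comparison.

H(A) = 2.5729 bits
H(B) = 2.5701 bits

The distribution closer to uniform has higher entropy.
Answer: A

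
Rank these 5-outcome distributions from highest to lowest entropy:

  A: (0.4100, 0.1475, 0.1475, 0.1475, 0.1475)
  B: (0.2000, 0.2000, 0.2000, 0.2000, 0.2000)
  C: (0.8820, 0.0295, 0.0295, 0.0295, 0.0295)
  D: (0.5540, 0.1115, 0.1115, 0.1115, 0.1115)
B > A > D > C

Key insight: Entropy is maximized by uniform distributions and minimized by concentrated distributions.

Entropies:
  H(A) = 2.1565 bits
  H(B) = 2.3219 bits
  H(C) = 0.7596 bits
  H(D) = 1.8836 bits

Ranking: B > A > D > C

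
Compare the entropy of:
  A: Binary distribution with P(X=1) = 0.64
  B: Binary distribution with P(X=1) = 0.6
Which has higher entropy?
B

For binary distributions, entropy is maximized at p=0.5 and decreases as p moves toward 0 or 1.

H(A) = H(0.64) = 0.9427 bits
H(B) = H(0.6) = 0.9710 bits

Distribution B (p=0.6) is closer to uniform (p=0.5), so it has higher entropy.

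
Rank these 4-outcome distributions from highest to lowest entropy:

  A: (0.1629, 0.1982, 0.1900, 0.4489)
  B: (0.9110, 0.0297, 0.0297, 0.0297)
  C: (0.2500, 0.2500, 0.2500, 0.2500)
C > A > B

Key insight: Entropy is maximized by uniform distributions and minimized by concentrated distributions.

- Uniform distributions have maximum entropy log₂(4) = 2.0000 bits
- The more "peaked" or concentrated a distribution, the lower its entropy

Entropies:
  H(A) = 1.8633 bits
  H(B) = 0.5742 bits
  H(C) = 2.0000 bits

Ranking: C > A > B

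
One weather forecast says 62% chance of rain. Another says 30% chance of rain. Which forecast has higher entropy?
62% forecast

Treat each forecast as a Bernoulli distribution. Binary entropy is maximized at p=0.5 and falls off symmetrically toward 0 or 1. The 62% forecast is closer to 50%, so it is more uncertain. H(62%) ≈ 0.958 bits, H(30%) ≈ 0.881 bits.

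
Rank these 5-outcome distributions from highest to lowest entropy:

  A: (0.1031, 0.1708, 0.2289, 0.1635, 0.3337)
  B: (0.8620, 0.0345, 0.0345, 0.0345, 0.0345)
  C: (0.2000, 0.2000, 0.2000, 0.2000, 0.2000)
C > A > B

Key insight: Entropy is maximized by uniform distributions and minimized by concentrated distributions.

- Uniform distributions have maximum entropy log₂(5) = 2.3219 bits
- The more "peaked" or concentrated a distribution, the lower its entropy

Entropies:
  H(A) = 2.2159 bits
  H(B) = 0.8550 bits
  H(C) = 2.3219 bits

Ranking: C > A > B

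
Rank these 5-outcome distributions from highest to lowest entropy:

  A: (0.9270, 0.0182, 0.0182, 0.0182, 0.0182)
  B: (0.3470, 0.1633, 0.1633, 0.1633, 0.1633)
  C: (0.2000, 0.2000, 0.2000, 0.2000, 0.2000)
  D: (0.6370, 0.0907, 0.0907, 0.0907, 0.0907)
C > B > D > A

Key insight: Entropy is maximized by uniform distributions and minimized by concentrated distributions.

Entropies:
  H(A) = 0.5230 bits
  H(B) = 2.2374 bits
  H(C) = 2.3219 bits
  H(D) = 1.6711 bits

Ranking: C > B > D > A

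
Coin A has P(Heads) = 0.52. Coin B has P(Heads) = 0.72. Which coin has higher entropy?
A

For binary distributions, entropy is maximized at p=0.5 and decreases as p moves toward 0 or 1.

H(A) = H(0.52) = 0.9988 bits
H(B) = H(0.72) = 0.8555 bits

Distribution A (p=0.52) is closer to uniform (p=0.5), so it has higher entropy.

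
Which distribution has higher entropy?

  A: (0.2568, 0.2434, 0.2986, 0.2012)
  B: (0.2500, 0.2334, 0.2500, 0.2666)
B

Both distributions are close to uniform, making this a harder comparison.

H(A) = 1.9860 bits
H(B) = 1.9984 bits

The distribution closer to uniform has higher entropy.
Answer: B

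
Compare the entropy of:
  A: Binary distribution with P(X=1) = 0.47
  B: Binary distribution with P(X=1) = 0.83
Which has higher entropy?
A

For binary distributions, entropy is maximized at p=0.5 and decreases as p moves toward 0 or 1.

H(A) = H(0.47) = 0.9974 bits
H(B) = H(0.83) = 0.6577 bits

Distribution A (p=0.47) is closer to uniform (p=0.5), so it has higher entropy.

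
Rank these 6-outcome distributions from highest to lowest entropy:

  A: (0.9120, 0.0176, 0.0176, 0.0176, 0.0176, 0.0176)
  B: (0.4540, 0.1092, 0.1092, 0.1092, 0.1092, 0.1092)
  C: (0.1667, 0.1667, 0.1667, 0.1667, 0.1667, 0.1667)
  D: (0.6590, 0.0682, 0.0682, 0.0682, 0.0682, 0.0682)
C > B > D > A

Key insight: Entropy is maximized by uniform distributions and minimized by concentrated distributions.

Entropies:
  H(A) = 0.6341 bits
  H(B) = 2.2617 bits
  H(C) = 2.5850 bits
  H(D) = 1.7175 bits

Ranking: C > B > D > A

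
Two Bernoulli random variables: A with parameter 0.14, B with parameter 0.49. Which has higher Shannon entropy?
B

For binary distributions, entropy is maximized at p=0.5 and decreases as p moves toward 0 or 1.

H(A) = H(0.14) = 0.5842 bits
H(B) = H(0.49) = 0.9997 bits

Distribution B (p=0.49) is closer to uniform (p=0.5), so it has higher entropy.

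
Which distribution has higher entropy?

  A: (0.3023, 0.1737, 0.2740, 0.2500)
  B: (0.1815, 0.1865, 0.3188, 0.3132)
A

Both distributions are close to uniform, making this a harder comparison.

H(A) = 1.9722 bits
H(B) = 1.9490 bits

The distribution closer to uniform has higher entropy.
Answer: A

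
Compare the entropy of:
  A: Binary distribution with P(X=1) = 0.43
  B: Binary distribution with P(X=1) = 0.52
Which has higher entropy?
B

For binary distributions, entropy is maximized at p=0.5 and decreases as p moves toward 0 or 1.

H(A) = H(0.43) = 0.9858 bits
H(B) = H(0.52) = 0.9988 bits

Distribution B (p=0.52) is closer to uniform (p=0.5), so it has higher entropy.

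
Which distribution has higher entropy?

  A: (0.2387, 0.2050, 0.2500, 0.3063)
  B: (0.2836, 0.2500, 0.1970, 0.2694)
B

Both distributions are close to uniform, making this a harder comparison.

H(A) = 1.9849 bits
H(B) = 1.9871 bits

The distribution closer to uniform has higher entropy.
Answer: B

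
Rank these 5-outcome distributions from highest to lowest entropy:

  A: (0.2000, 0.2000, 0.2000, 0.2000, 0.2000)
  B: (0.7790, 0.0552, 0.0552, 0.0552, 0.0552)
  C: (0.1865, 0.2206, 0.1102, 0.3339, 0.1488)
A > C > B

Key insight: Entropy is maximized by uniform distributions and minimized by concentrated distributions.

- Uniform distributions have maximum entropy log₂(5) = 2.3219 bits
- The more "peaked" or concentrated a distribution, the lower its entropy

Entropies:
  H(A) = 2.3219 bits
  H(B) = 1.2040 bits
  H(C) = 2.2208 bits

Ranking: A > C > B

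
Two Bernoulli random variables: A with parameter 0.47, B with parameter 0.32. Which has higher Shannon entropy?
A

For binary distributions, entropy is maximized at p=0.5 and decreases as p moves toward 0 or 1.

H(A) = H(0.47) = 0.9974 bits
H(B) = H(0.32) = 0.9044 bits

Distribution A (p=0.47) is closer to uniform (p=0.5), so it has higher entropy.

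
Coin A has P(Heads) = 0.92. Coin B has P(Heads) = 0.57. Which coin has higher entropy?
B

For binary distributions, entropy is maximized at p=0.5 and decreases as p moves toward 0 or 1.

H(A) = H(0.92) = 0.4022 bits
H(B) = H(0.57) = 0.9858 bits

Distribution B (p=0.57) is closer to uniform (p=0.5), so it has higher entropy.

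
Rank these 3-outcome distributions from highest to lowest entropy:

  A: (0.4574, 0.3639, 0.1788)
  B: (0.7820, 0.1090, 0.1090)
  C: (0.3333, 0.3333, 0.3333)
C > A > B

Key insight: Entropy is maximized by uniform distributions and minimized by concentrated distributions.

- Uniform distributions have maximum entropy log₂(3) = 1.5850 bits
- The more "peaked" or concentrated a distribution, the lower its entropy

Entropies:
  H(A) = 1.4909 bits
  H(B) = 0.9745 bits
  H(C) = 1.5850 bits

Ranking: C > A > B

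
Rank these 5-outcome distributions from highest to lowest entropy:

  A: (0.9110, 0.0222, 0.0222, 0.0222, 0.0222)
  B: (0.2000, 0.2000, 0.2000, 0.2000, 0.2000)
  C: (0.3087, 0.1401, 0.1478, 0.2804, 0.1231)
B > C > A

Key insight: Entropy is maximized by uniform distributions and minimized by concentrated distributions.

- Uniform distributions have maximum entropy log₂(5) = 2.3219 bits
- The more "peaked" or concentrated a distribution, the lower its entropy

Entropies:
  H(A) = 0.6111 bits
  H(B) = 2.3219 bits
  H(C) = 2.2147 bits

Ranking: B > C > A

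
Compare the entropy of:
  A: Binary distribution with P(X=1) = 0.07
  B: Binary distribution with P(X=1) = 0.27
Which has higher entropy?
B

For binary distributions, entropy is maximized at p=0.5 and decreases as p moves toward 0 or 1.

H(A) = H(0.07) = 0.3659 bits
H(B) = H(0.27) = 0.8415 bits

Distribution B (p=0.27) is closer to uniform (p=0.5), so it has higher entropy.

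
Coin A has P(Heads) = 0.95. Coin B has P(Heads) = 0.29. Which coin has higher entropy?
B

For binary distributions, entropy is maximized at p=0.5 and decreases as p moves toward 0 or 1.

H(A) = H(0.95) = 0.2864 bits
H(B) = H(0.29) = 0.8687 bits

Distribution B (p=0.29) is closer to uniform (p=0.5), so it has higher entropy.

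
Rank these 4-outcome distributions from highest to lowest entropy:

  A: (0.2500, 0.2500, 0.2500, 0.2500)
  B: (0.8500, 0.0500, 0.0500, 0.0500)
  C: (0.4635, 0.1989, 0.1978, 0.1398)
A > C > B

Key insight: Entropy is maximized by uniform distributions and minimized by concentrated distributions.

- Uniform distributions have maximum entropy log₂(4) = 2.0000 bits
- The more "peaked" or concentrated a distribution, the lower its entropy

Entropies:
  H(A) = 2.0000 bits
  H(B) = 0.8476 bits
  H(C) = 1.8368 bits

Ranking: A > C > B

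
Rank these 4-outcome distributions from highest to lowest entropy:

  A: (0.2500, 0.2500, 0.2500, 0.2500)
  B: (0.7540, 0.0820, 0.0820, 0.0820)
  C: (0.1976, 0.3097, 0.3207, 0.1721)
A > C > B

Key insight: Entropy is maximized by uniform distributions and minimized by concentrated distributions.

- Uniform distributions have maximum entropy log₂(4) = 2.0000 bits
- The more "peaked" or concentrated a distribution, the lower its entropy

Entropies:
  H(A) = 2.0000 bits
  H(B) = 1.1948 bits
  H(C) = 1.9490 bits

Ranking: A > C > B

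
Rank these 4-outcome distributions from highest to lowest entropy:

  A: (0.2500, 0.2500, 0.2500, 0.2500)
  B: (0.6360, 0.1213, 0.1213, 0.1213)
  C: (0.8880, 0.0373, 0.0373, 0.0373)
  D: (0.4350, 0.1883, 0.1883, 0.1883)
A > D > B > C

Key insight: Entropy is maximized by uniform distributions and minimized by concentrated distributions.

Entropies:
  H(A) = 2.0000 bits
  H(B) = 1.5229 bits
  H(C) = 0.6834 bits
  H(D) = 1.8833 bits

Ranking: A > D > B > C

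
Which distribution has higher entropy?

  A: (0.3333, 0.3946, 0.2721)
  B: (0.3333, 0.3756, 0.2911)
B

Both distributions are close to uniform, making this a harder comparison.

H(A) = 1.5686 bits
H(B) = 1.5772 bits

The distribution closer to uniform has higher entropy.
Answer: B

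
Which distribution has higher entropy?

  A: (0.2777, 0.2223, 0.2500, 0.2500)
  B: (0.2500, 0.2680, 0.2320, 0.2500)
B

Both distributions are close to uniform, making this a harder comparison.

H(A) = 1.9956 bits
H(B) = 1.9981 bits

The distribution closer to uniform has higher entropy.
Answer: B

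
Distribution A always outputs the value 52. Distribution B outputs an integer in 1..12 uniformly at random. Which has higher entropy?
B

A is deterministic, so H(A) = 0. B is uniform over 12 outcomes, so H(B) = log₂(12) = 3.585 bits. Any distribution with genuine randomness has higher entropy than a deterministic one.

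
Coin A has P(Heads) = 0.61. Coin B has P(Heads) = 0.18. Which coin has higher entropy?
A

For binary distributions, entropy is maximized at p=0.5 and decreases as p moves toward 0 or 1.

H(A) = H(0.61) = 0.9648 bits
H(B) = H(0.18) = 0.6801 bits

Distribution A (p=0.61) is closer to uniform (p=0.5), so it has higher entropy.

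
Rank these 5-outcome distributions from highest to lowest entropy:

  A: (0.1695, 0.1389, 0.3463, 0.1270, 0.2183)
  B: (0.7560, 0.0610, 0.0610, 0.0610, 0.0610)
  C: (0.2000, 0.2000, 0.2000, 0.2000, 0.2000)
C > A > B

Key insight: Entropy is maximized by uniform distributions and minimized by concentrated distributions.

- Uniform distributions have maximum entropy log₂(5) = 2.3219 bits
- The more "peaked" or concentrated a distribution, the lower its entropy

Entropies:
  H(A) = 2.2168 bits
  H(B) = 1.2896 bits
  H(C) = 2.3219 bits

Ranking: C > A > B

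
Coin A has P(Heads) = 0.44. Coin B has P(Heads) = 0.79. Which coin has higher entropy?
A

For binary distributions, entropy is maximized at p=0.5 and decreases as p moves toward 0 or 1.

H(A) = H(0.44) = 0.9896 bits
H(B) = H(0.79) = 0.7415 bits

Distribution A (p=0.44) is closer to uniform (p=0.5), so it has higher entropy.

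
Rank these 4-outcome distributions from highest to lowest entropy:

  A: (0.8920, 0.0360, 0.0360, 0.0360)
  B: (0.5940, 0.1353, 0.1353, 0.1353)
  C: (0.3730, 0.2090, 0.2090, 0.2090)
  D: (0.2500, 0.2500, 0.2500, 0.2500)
D > C > B > A

Key insight: Entropy is maximized by uniform distributions and minimized by concentrated distributions.

Entropies:
  H(A) = 0.6650 bits
  H(B) = 1.6178 bits
  H(C) = 1.9467 bits
  H(D) = 2.0000 bits

Ranking: D > C > B > A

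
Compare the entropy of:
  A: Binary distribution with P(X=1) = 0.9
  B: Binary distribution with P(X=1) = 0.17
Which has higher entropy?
B

For binary distributions, entropy is maximized at p=0.5 and decreases as p moves toward 0 or 1.

H(A) = H(0.9) = 0.4690 bits
H(B) = H(0.17) = 0.6577 bits

Distribution B (p=0.17) is closer to uniform (p=0.5), so it has higher entropy.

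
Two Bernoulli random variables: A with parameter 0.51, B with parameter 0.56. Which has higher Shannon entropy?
A

For binary distributions, entropy is maximized at p=0.5 and decreases as p moves toward 0 or 1.

H(A) = H(0.51) = 0.9997 bits
H(B) = H(0.56) = 0.9896 bits

Distribution A (p=0.51) is closer to uniform (p=0.5), so it has higher entropy.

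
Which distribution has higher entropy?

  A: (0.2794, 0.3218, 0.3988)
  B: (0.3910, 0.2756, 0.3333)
B

Both distributions are close to uniform, making this a harder comparison.

H(A) = 1.5693 bits
H(B) = 1.5705 bits

The distribution closer to uniform has higher entropy.
Answer: B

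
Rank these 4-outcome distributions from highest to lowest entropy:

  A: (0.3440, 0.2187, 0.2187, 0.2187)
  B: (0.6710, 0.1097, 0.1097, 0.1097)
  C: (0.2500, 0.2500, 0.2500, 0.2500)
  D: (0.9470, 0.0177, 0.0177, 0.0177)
C > A > B > D

Key insight: Entropy is maximized by uniform distributions and minimized by concentrated distributions.

Entropies:
  H(A) = 1.9683 bits
  H(B) = 1.4354 bits
  H(C) = 2.0000 bits
  H(D) = 0.3830 bits

Ranking: C > A > B > D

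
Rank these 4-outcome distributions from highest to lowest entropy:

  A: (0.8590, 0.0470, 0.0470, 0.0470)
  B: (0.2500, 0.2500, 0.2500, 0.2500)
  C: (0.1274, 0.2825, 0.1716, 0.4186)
B > C > A

Key insight: Entropy is maximized by uniform distributions and minimized by concentrated distributions.

- Uniform distributions have maximum entropy log₂(4) = 2.0000 bits
- The more "peaked" or concentrated a distribution, the lower its entropy

Entropies:
  H(A) = 0.8103 bits
  H(B) = 2.0000 bits
  H(C) = 1.8561 bits

Ranking: B > C > A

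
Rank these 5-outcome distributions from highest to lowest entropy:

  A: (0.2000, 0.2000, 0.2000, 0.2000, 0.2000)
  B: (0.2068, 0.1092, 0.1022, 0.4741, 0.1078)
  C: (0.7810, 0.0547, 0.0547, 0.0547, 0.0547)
A > B > C

Key insight: Entropy is maximized by uniform distributions and minimized by concentrated distributions.

- Uniform distributions have maximum entropy log₂(5) = 2.3219 bits
- The more "peaked" or concentrated a distribution, the lower its entropy

Entropies:
  H(A) = 2.3219 bits
  H(B) = 2.0121 bits
  H(C) = 1.1963 bits

Ranking: A > B > C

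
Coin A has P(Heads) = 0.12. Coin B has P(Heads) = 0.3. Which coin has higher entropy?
B

For binary distributions, entropy is maximized at p=0.5 and decreases as p moves toward 0 or 1.

H(A) = H(0.12) = 0.5294 bits
H(B) = H(0.3) = 0.8813 bits

Distribution B (p=0.3) is closer to uniform (p=0.5), so it has higher entropy.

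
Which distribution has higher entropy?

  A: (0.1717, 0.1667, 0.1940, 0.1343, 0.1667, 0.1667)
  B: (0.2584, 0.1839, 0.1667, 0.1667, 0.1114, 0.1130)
A

Both distributions are close to uniform, making this a harder comparison.

H(A) = 2.5769 bits
H(B) = 2.5235 bits

The distribution closer to uniform has higher entropy.
Answer: A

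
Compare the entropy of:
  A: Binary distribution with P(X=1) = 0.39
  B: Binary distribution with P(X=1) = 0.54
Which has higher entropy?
B

For binary distributions, entropy is maximized at p=0.5 and decreases as p moves toward 0 or 1.

H(A) = H(0.39) = 0.9648 bits
H(B) = H(0.54) = 0.9954 bits

Distribution B (p=0.54) is closer to uniform (p=0.5), so it has higher entropy.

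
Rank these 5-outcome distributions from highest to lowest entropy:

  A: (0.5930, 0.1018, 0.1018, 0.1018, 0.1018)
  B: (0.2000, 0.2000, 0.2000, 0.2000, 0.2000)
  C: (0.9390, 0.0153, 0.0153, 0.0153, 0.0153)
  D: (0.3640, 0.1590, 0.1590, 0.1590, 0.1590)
B > D > A > C

Key insight: Entropy is maximized by uniform distributions and minimized by concentrated distributions.

Entropies:
  H(A) = 1.7889 bits
  H(B) = 2.3219 bits
  H(C) = 0.4534 bits
  H(D) = 2.2180 bits

Ranking: B > D > A > C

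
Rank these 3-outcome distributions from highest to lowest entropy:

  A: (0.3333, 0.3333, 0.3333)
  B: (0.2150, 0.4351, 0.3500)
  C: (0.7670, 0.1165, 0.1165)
A > B > C

Key insight: Entropy is maximized by uniform distributions and minimized by concentrated distributions.

- Uniform distributions have maximum entropy log₂(3) = 1.5850 bits
- The more "peaked" or concentrated a distribution, the lower its entropy

Entropies:
  H(A) = 1.5850 bits
  H(B) = 1.5292 bits
  H(C) = 1.0162 bits

Ranking: A > B > C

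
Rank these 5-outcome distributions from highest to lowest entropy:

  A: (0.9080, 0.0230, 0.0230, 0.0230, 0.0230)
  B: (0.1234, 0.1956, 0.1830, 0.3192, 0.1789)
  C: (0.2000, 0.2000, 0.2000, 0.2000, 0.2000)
C > B > A

Key insight: Entropy is maximized by uniform distributions and minimized by concentrated distributions.

- Uniform distributions have maximum entropy log₂(5) = 2.3219 bits
- The more "peaked" or concentrated a distribution, the lower its entropy

Entropies:
  H(A) = 0.6271 bits
  H(B) = 2.2512 bits
  H(C) = 2.3219 bits

Ranking: C > B > A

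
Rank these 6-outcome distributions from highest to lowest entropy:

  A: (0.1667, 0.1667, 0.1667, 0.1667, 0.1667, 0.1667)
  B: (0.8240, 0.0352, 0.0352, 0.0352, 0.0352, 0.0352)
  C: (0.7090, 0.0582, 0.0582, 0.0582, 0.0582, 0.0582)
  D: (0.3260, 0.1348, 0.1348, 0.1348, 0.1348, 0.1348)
A > D > C > B

Key insight: Entropy is maximized by uniform distributions and minimized by concentrated distributions.

Entropies:
  H(A) = 2.5850 bits
  H(B) = 1.0799 bits
  H(C) = 1.5457 bits
  H(D) = 2.4758 bits

Ranking: A > D > C > B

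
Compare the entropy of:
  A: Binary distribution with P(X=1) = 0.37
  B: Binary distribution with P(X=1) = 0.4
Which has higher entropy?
B

For binary distributions, entropy is maximized at p=0.5 and decreases as p moves toward 0 or 1.

H(A) = H(0.37) = 0.9507 bits
H(B) = H(0.4) = 0.9710 bits

Distribution B (p=0.4) is closer to uniform (p=0.5), so it has higher entropy.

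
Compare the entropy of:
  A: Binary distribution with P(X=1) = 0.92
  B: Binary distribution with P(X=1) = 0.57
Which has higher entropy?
B

For binary distributions, entropy is maximized at p=0.5 and decreases as p moves toward 0 or 1.

H(A) = H(0.92) = 0.4022 bits
H(B) = H(0.57) = 0.9858 bits

Distribution B (p=0.57) is closer to uniform (p=0.5), so it has higher entropy.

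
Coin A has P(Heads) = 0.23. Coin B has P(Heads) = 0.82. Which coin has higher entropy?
A

For binary distributions, entropy is maximized at p=0.5 and decreases as p moves toward 0 or 1.

H(A) = H(0.23) = 0.7780 bits
H(B) = H(0.82) = 0.6801 bits

Distribution A (p=0.23) is closer to uniform (p=0.5), so it has higher entropy.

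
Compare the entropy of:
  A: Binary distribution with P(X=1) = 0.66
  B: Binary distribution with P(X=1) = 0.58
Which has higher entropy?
B

For binary distributions, entropy is maximized at p=0.5 and decreases as p moves toward 0 or 1.

H(A) = H(0.66) = 0.9248 bits
H(B) = H(0.58) = 0.9815 bits

Distribution B (p=0.58) is closer to uniform (p=0.5), so it has higher entropy.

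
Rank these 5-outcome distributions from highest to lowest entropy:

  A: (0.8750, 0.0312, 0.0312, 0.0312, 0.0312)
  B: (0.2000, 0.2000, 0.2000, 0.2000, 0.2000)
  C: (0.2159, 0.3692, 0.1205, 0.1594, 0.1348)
B > C > A

Key insight: Entropy is maximized by uniform distributions and minimized by concentrated distributions.

- Uniform distributions have maximum entropy log₂(5) = 2.3219 bits
- The more "peaked" or concentrated a distribution, the lower its entropy

Entropies:
  H(A) = 0.7936 bits
  H(B) = 2.3219 bits
  H(C) = 2.1883 bits

Ranking: B > C > A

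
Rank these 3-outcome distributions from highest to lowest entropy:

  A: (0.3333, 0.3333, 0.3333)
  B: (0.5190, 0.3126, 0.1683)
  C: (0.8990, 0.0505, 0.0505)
A > B > C

Key insight: Entropy is maximized by uniform distributions and minimized by concentrated distributions.

- Uniform distributions have maximum entropy log₂(3) = 1.5850 bits
- The more "peaked" or concentrated a distribution, the lower its entropy

Entropies:
  H(A) = 1.5850 bits
  H(B) = 1.4482 bits
  H(C) = 0.5732 bits

Ranking: A > B > C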